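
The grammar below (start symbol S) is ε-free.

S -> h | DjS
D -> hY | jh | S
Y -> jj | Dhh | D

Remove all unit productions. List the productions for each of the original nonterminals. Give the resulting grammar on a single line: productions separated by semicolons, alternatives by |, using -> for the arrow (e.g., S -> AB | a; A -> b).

Unit productions: D->S, Y->D.
Unit pairs (A ⇒* B via units): (D,S), (Y,D), (Y,S).
S: inherits non-unit rules of {S} → DjS | h.
D: inherits non-unit rules of {D, S} → DjS | h | hY | jh.
Y: inherits non-unit rules of {D, S, Y} → Dhh | DjS | h | hY | jh | jj.

S -> h | DjS; D -> h | hY | jh | DjS; Y -> h | hY | jh | jj | Dhh | DjS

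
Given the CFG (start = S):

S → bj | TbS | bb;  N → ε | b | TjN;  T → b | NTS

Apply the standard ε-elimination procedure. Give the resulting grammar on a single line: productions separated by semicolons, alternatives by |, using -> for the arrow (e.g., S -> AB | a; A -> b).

S -> bb | bj | TbS; N -> b | Tj | TjN; T -> b | TS | NTS

Nullable set: {N}.
Drop N -> ε.
N -> TjN: N nullable, giving Tj | TjN.
T -> NTS: N nullable, giving NTS | TS.
Unchanged (no nullable symbols): S -> TbS; S -> bb; S -> bj; N -> b; T -> b.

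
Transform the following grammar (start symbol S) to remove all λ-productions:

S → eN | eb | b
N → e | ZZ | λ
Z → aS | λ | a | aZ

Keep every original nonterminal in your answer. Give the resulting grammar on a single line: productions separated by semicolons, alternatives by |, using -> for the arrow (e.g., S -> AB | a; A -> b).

S -> b | e | eN | eb; N -> Z | e | ZZ; Z -> a | aS | aZ

Nullable set: {N, Z}.
S -> eN: N nullable, giving e | eN.
Drop N -> λ.
N -> ZZ: Z, Z nullable, giving Z | ZZ.
Drop Z -> λ.
Z -> aZ: Z nullable, giving a | aZ.
Unchanged (no nullable symbols): S -> b; S -> eb; N -> e; Z -> a; Z -> aS.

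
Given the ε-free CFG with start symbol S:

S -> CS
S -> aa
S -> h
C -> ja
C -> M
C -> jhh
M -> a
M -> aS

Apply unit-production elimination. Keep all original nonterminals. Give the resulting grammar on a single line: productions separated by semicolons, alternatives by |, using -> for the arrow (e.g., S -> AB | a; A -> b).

S -> h | CS | aa; C -> a | aS | ja | jhh; M -> a | aS

Unit productions: C->M.
Unit pairs (A ⇒* B via units): (C,M).
S: inherits non-unit rules of {S} → CS | aa | h.
C: inherits non-unit rules of {C, M} → a | aS | ja | jhh.
M: inherits non-unit rules of {M} → a | aS.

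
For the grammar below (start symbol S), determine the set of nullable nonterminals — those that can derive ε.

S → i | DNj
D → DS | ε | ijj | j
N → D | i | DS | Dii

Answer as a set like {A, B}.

{D, N}

Directly nullable (have an ε-rule): {D}.
N is nullable via N -> D (every symbol on the right is already known nullable).
Not nullable: S — each has a terminal in every rule's right-hand side or depends on a non-nullable symbol.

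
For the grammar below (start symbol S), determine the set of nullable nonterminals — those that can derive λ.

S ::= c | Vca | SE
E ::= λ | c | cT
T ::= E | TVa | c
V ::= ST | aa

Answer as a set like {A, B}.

Directly nullable (have an ε-rule): {E}.
T is nullable via T -> E (every symbol on the right is already known nullable).
Not nullable: S, V — each has a terminal in every rule's right-hand side or depends on a non-nullable symbol.

{E, T}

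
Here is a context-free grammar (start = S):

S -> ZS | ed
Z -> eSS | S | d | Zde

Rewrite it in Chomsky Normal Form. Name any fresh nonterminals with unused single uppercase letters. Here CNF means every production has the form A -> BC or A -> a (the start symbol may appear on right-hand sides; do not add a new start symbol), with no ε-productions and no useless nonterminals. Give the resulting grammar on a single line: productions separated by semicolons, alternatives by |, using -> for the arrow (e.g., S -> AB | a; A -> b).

S -> AB | ZS; A -> e; B -> d; C -> SS; D -> BA; Z -> d | AB | AC | ZD | ZS

No ε-productions.
After unit-elimination: S -> ZS | ed; Z -> d | ZS | ed | Zde | eSS.
TERM: introduce B -> d, A -> e and substitute in every rule of length ≥2.
BIN: Z -> ASS becomes Z -> AC, C -> SS; Z -> ZBA becomes Z -> ZD, D -> BA.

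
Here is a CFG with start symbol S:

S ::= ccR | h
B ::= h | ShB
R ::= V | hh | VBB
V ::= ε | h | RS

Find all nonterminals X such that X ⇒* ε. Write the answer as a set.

{R, V}

Directly nullable (have an ε-rule): {V}.
R is nullable via R -> V (every symbol on the right is already known nullable).
Not nullable: B, S — each has a terminal in every rule's right-hand side or depends on a non-nullable symbol.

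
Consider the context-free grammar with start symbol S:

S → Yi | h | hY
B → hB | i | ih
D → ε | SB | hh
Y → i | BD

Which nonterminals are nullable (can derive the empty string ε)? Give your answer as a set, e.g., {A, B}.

Directly nullable (have an ε-rule): {D}.
Not nullable: B, S, Y — each has a terminal in every rule's right-hand side or depends on a non-nullable symbol.

{D}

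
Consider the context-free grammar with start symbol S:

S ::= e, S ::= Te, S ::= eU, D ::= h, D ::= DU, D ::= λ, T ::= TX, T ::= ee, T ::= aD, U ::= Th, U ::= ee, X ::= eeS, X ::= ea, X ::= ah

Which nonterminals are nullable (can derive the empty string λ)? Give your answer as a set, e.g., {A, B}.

{D}

Directly nullable (have an ε-rule): {D}.
Not nullable: S, T, U, X — each has a terminal in every rule's right-hand side or depends on a non-nullable symbol.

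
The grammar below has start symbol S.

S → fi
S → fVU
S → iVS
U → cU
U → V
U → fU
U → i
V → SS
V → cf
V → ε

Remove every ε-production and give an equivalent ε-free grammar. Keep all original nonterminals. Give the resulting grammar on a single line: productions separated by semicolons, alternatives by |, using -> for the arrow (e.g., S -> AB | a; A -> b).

S -> f | fU | fV | fi | iS | fVU | iVS; U -> V | c | f | i | cU | fU; V -> SS | cf

Nullable set: {U, V}.
S -> fVU: V, U nullable, giving f | fU | fV | fVU.
S -> iVS: V nullable, giving iS | iVS.
U -> V: V nullable, giving V.
U -> cU: U nullable, giving c | cU.
U -> fU: U nullable, giving f | fU.
Drop V -> ε.
Unchanged (no nullable symbols): S -> fi; U -> i; V -> SS; V -> cf.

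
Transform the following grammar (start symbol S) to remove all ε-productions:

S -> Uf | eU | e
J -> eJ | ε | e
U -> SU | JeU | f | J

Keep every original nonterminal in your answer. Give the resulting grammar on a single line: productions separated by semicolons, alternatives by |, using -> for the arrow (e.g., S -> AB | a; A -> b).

Nullable set: {J, U}.
S -> Uf: U nullable, giving Uf | f.
S -> eU: U nullable, giving e | eU.
Drop J -> ε.
J -> eJ: J nullable, giving e | eJ.
U -> J: J nullable, giving J.
U -> JeU: J, U nullable, giving Je | JeU | e | eU.
U -> SU: U nullable, giving S | SU.
Unchanged (no nullable symbols): S -> e; J -> e; U -> f.

S -> e | f | Uf | eU; J -> e | eJ; U -> J | S | e | f | Je | SU | eU | JeU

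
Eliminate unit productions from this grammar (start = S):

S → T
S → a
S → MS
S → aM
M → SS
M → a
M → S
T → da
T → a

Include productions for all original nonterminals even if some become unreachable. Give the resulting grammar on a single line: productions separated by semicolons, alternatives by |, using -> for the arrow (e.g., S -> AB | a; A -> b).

Unit productions: M->S, S->T.
Unit pairs (A ⇒* B via units): (M,S), (M,T), (S,T).
S: inherits non-unit rules of {S, T} → MS | a | aM | da.
M: inherits non-unit rules of {M, S, T} → MS | SS | a | aM | da.
T: inherits non-unit rules of {T} → a | da.

S -> a | MS | aM | da; M -> a | MS | SS | aM | da; T -> a | da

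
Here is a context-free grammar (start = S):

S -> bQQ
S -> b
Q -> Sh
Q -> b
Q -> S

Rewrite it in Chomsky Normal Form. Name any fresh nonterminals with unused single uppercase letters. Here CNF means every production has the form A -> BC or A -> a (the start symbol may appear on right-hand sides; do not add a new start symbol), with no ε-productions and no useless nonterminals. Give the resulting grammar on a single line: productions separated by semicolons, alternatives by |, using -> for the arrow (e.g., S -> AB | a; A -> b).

S -> b | BD; A -> h; B -> b; C -> QQ; D -> QQ; Q -> b | BC | SA

No ε-productions.
After unit-elimination: S -> b | bQQ; Q -> b | Sh | bQQ.
TERM: introduce B -> b, A -> h and substitute in every rule of length ≥2.
BIN: Q -> BQQ becomes Q -> BC, C -> QQ; S -> BQQ becomes S -> BD, D -> QQ.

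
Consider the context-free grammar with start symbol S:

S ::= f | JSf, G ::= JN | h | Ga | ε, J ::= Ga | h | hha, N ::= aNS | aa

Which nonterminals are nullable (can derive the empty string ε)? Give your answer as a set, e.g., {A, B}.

{G}

Directly nullable (have an ε-rule): {G}.
Not nullable: J, N, S — each has a terminal in every rule's right-hand side or depends on a non-nullable symbol.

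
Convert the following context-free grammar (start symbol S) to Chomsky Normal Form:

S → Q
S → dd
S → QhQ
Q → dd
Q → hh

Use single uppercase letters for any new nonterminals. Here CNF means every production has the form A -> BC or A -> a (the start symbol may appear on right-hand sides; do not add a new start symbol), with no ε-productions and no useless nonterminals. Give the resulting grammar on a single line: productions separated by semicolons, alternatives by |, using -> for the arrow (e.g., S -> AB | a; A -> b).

S -> AA | BB | QC; A -> d; B -> h; C -> BQ; Q -> AA | BB

No ε-productions.
After unit-elimination: S -> dd | hh | QhQ; Q -> dd | hh.
TERM: introduce A -> d, B -> h and substitute in every rule of length ≥2.
BIN: S -> QBQ becomes S -> QC, C -> BQ.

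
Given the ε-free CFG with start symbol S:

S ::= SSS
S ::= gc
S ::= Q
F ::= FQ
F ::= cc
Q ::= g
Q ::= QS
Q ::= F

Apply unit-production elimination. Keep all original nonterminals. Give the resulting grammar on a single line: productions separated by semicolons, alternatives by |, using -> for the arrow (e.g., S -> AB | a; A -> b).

S -> g | FQ | QS | cc | gc | SSS; F -> FQ | cc; Q -> g | FQ | QS | cc

Unit productions: Q->F, S->Q.
Unit pairs (A ⇒* B via units): (Q,F), (S,F), (S,Q).
S: inherits non-unit rules of {F, Q, S} → FQ | QS | SSS | cc | g | gc.
F: inherits non-unit rules of {F} → FQ | cc.
Q: inherits non-unit rules of {F, Q} → FQ | QS | cc | g.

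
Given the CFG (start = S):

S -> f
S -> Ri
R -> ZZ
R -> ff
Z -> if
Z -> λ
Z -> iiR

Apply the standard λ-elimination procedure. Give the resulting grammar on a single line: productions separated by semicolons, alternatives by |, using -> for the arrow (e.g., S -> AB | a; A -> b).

Nullable set: {R, Z}.
S -> Ri: R nullable, giving Ri | i.
R -> ZZ: Z, Z nullable, giving Z | ZZ.
Drop Z -> λ.
Z -> iiR: R nullable, giving ii | iiR.
Unchanged (no nullable symbols): S -> f; R -> ff; Z -> if.

S -> f | i | Ri; R -> Z | ZZ | ff; Z -> if | ii | iiR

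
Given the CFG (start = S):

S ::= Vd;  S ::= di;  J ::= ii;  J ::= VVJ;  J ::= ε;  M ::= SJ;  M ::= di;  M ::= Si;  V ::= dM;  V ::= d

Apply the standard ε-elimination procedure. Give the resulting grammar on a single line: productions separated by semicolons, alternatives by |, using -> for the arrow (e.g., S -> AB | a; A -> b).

S -> Vd | di; J -> VV | ii | VVJ; M -> S | SJ | Si | di; V -> d | dM

Nullable set: {J}.
Drop J -> ε.
J -> VVJ: J nullable, giving VV | VVJ.
M -> SJ: J nullable, giving S | SJ.
Unchanged (no nullable symbols): S -> Vd; S -> di; J -> ii; M -> Si; M -> di; V -> d; V -> dM.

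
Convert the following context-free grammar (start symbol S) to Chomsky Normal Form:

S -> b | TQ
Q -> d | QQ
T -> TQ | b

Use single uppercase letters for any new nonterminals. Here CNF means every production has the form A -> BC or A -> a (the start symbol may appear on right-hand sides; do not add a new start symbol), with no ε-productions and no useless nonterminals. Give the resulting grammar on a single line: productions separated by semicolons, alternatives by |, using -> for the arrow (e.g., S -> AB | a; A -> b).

S -> b | TQ; Q -> d | QQ; T -> b | TQ

No ε-productions.
No unit productions to eliminate.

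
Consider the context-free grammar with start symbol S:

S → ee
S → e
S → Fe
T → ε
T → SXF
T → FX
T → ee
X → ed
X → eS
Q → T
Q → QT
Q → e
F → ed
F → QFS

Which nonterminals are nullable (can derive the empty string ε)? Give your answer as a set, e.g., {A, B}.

{Q, T}

Directly nullable (have an ε-rule): {T}.
Q is nullable via Q -> T (every symbol on the right is already known nullable).
Not nullable: F, S, X — each has a terminal in every rule's right-hand side or depends on a non-nullable symbol.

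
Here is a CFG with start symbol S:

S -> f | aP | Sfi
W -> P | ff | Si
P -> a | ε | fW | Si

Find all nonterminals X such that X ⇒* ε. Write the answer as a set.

Directly nullable (have an ε-rule): {P}.
W is nullable via W -> P (every symbol on the right is already known nullable).
Not nullable: S — each has a terminal in every rule's right-hand side or depends on a non-nullable symbol.

{P, W}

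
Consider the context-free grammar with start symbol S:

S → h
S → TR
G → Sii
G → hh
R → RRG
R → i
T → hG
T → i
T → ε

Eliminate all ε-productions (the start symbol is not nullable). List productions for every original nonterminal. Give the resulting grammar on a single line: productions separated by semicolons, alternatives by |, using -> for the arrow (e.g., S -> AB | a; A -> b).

S -> R | h | TR; G -> hh | Sii; R -> i | RRG; T -> i | hG

Nullable set: {T}.
S -> TR: T nullable, giving R | TR.
Drop T -> ε.
Unchanged (no nullable symbols): S -> h; G -> Sii; G -> hh; R -> RRG; R -> i; T -> hG; T -> i.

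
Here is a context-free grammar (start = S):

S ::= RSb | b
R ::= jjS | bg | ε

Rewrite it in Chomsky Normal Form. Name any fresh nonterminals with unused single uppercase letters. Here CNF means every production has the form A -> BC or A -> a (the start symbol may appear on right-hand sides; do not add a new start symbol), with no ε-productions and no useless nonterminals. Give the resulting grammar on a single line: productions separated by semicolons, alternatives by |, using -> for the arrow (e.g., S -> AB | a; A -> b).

Nullable: {R}; after ε-elimination: S -> b | Sb | RSb; R -> bg | jjS.
No unit productions to eliminate.
TERM: introduce A -> b, B -> g, C -> j and substitute in every rule of length ≥2.
BIN: R -> CCS becomes R -> CD, D -> CS; S -> RSA becomes S -> RE, E -> SA.

S -> b | RE | SA; A -> b; B -> g; C -> j; D -> CS; E -> SA; R -> AB | CD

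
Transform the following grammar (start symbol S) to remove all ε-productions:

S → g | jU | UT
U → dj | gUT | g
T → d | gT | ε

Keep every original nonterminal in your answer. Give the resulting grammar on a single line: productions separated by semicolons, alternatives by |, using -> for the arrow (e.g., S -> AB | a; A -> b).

S -> U | g | UT | jU; T -> d | g | gT; U -> g | dj | gU | gUT

Nullable set: {T}.
S -> UT: T nullable, giving U | UT.
Drop T -> ε.
T -> gT: T nullable, giving g | gT.
U -> gUT: T nullable, giving gU | gUT.
Unchanged (no nullable symbols): S -> g; S -> jU; T -> d; U -> dj; U -> g.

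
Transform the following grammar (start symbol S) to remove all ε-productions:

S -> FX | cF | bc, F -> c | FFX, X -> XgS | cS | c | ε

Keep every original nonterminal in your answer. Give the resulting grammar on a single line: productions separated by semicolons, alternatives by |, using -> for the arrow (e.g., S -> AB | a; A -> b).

Nullable set: {X}.
S -> FX: X nullable, giving F | FX.
F -> FFX: X nullable, giving FF | FFX.
Drop X -> ε.
X -> XgS: X nullable, giving XgS | gS.
Unchanged (no nullable symbols): S -> bc; S -> cF; F -> c; X -> c; X -> cS.

S -> F | FX | bc | cF; F -> c | FF | FFX; X -> c | cS | gS | XgS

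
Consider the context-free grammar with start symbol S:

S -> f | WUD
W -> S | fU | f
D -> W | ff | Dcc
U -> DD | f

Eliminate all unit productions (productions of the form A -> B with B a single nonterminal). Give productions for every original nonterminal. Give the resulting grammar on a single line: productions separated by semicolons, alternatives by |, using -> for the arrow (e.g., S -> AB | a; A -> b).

Unit productions: D->W, W->S.
Unit pairs (A ⇒* B via units): (D,S), (D,W), (W,S).
S: inherits non-unit rules of {S} → WUD | f.
D: inherits non-unit rules of {D, S, W} → Dcc | WUD | f | fU | ff.
U: inherits non-unit rules of {U} → DD | f.
W: inherits non-unit rules of {S, W} → WUD | f | fU.

S -> f | WUD; D -> f | fU | ff | Dcc | WUD; U -> f | DD; W -> f | fU | WUD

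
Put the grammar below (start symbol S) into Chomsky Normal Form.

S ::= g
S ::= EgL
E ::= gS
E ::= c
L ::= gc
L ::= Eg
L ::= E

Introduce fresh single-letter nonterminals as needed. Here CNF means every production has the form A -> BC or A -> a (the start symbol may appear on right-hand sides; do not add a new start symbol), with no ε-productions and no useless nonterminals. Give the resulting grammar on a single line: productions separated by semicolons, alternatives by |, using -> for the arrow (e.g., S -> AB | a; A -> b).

No ε-productions.
After unit-elimination: S -> g | EgL; E -> c | gS; L -> c | Eg | gS | gc.
TERM: introduce B -> c, A -> g and substitute in every rule of length ≥2.
BIN: S -> EAL becomes S -> EC, C -> AL.

S -> g | EC; A -> g; B -> c; C -> AL; E -> c | AS; L -> c | AB | AS | EA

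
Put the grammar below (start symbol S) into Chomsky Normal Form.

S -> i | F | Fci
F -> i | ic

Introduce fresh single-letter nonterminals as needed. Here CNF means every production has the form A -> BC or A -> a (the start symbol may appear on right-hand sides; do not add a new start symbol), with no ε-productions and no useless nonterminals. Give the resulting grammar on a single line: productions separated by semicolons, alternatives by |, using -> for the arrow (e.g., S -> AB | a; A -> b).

S -> i | AB | FC; A -> i; B -> c; C -> BA; F -> i | AB

No ε-productions.
After unit-elimination: S -> i | ic | Fci; F -> i | ic.
TERM: introduce B -> c, A -> i and substitute in every rule of length ≥2.
BIN: S -> FBA becomes S -> FC, C -> BA.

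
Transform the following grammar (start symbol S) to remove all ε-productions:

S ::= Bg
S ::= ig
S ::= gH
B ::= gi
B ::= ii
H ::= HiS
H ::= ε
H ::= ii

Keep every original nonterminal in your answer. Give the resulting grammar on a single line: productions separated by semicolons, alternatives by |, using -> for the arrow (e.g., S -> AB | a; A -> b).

S -> g | Bg | gH | ig; B -> gi | ii; H -> iS | ii | HiS

Nullable set: {H}.
S -> gH: H nullable, giving g | gH.
Drop H -> ε.
H -> HiS: H nullable, giving HiS | iS.
Unchanged (no nullable symbols): S -> Bg; S -> ig; B -> gi; B -> ii; H -> ii.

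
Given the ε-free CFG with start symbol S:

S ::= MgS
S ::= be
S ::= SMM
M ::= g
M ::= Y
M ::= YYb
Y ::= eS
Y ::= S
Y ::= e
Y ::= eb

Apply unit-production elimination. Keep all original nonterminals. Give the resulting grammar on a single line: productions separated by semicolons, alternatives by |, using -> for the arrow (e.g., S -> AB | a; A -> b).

S -> be | MgS | SMM; M -> e | g | be | eS | eb | MgS | SMM | YYb; Y -> e | be | eS | eb | MgS | SMM

Unit productions: M->Y, Y->S.
Unit pairs (A ⇒* B via units): (M,S), (M,Y), (Y,S).
S: inherits non-unit rules of {S} → MgS | SMM | be.
M: inherits non-unit rules of {M, S, Y} → MgS | SMM | YYb | be | e | eS | eb | g.
Y: inherits non-unit rules of {S, Y} → MgS | SMM | be | e | eS | eb.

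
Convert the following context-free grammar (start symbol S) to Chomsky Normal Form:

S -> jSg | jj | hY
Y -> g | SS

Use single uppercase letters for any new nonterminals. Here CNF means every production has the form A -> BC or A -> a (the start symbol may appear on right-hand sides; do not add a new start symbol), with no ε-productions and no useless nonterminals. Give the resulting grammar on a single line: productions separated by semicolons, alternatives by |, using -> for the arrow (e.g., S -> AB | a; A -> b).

S -> AY | BB | BD; A -> h; B -> j; C -> g; D -> SC; Y -> g | SS

No ε-productions.
No unit productions to eliminate.
TERM: introduce C -> g, A -> h, B -> j and substitute in every rule of length ≥2.
BIN: S -> BSC becomes S -> BD, D -> SC.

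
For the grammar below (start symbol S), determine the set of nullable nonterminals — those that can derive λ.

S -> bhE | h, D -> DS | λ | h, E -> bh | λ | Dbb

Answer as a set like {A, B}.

{D, E}

Directly nullable (have an ε-rule): {D, E}.
Not nullable: S — each has a terminal in every rule's right-hand side or depends on a non-nullable symbol.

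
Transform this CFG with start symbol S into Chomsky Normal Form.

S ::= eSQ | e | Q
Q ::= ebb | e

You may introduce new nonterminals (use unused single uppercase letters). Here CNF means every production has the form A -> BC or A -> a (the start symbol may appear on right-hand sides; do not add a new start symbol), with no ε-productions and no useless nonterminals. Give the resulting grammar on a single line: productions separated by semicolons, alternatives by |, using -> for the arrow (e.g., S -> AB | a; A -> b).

S -> e | AD | AE; A -> e; B -> b; C -> BB; D -> BB; E -> SQ; Q -> e | AC

No ε-productions.
After unit-elimination: S -> e | eSQ | ebb; Q -> e | ebb.
TERM: introduce B -> b, A -> e and substitute in every rule of length ≥2.
BIN: Q -> ABB becomes Q -> AC, C -> BB; S -> ABB becomes S -> AD, D -> BB; S -> ASQ becomes S -> AE, E -> SQ.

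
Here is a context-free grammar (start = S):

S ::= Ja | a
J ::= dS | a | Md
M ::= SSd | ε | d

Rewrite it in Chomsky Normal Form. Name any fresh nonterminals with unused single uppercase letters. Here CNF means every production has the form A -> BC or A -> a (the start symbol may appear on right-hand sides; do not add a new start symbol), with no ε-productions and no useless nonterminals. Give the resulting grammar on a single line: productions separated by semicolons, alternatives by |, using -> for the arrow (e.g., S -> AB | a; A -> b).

S -> a | JB; A -> d; B -> a; C -> SA; J -> a | d | AS | MA; M -> d | SC

Nullable: {M}; after ε-elimination: S -> a | Ja; J -> a | d | Md | dS; M -> d | SSd.
No unit productions to eliminate.
TERM: introduce B -> a, A -> d and substitute in every rule of length ≥2.
BIN: M -> SSA becomes M -> SC, C -> SA.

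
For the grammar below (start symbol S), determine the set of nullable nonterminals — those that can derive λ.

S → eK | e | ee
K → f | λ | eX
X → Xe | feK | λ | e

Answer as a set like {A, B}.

{K, X}

Directly nullable (have an ε-rule): {K, X}.
Not nullable: S — each has a terminal in every rule's right-hand side or depends on a non-nullable symbol.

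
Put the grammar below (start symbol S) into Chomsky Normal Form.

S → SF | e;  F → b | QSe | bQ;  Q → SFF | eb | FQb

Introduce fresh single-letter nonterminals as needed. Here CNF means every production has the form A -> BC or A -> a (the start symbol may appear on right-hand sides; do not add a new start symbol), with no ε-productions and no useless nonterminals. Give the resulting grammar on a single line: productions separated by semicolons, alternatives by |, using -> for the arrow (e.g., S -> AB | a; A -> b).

S -> e | SF; A -> e; B -> b; C -> SA; D -> QB; E -> FF; F -> b | BQ | QC; Q -> AB | FD | SE

No ε-productions.
No unit productions to eliminate.
TERM: introduce B -> b, A -> e and substitute in every rule of length ≥2.
BIN: F -> QSA becomes F -> QC, C -> SA; Q -> FQB becomes Q -> FD, D -> QB; Q -> SFF becomes Q -> SE, E -> FF.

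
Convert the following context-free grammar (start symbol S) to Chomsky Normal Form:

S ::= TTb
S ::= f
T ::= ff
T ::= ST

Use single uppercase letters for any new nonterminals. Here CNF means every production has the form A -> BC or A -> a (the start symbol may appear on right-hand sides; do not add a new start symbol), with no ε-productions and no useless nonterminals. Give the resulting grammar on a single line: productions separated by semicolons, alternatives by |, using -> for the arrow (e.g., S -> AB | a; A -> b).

S -> f | TC; A -> b; B -> f; C -> TA; T -> BB | ST

No ε-productions.
No unit productions to eliminate.
TERM: introduce A -> b, B -> f and substitute in every rule of length ≥2.
BIN: S -> TTA becomes S -> TC, C -> TA.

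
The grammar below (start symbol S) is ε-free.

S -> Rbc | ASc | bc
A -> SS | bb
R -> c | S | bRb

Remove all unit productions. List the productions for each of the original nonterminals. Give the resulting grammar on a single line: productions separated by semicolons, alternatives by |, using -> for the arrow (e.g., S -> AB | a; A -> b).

Unit productions: R->S.
Unit pairs (A ⇒* B via units): (R,S).
S: inherits non-unit rules of {S} → ASc | Rbc | bc.
A: inherits non-unit rules of {A} → SS | bb.
R: inherits non-unit rules of {R, S} → ASc | Rbc | bRb | bc | c.

S -> bc | ASc | Rbc; A -> SS | bb; R -> c | bc | ASc | Rbc | bRb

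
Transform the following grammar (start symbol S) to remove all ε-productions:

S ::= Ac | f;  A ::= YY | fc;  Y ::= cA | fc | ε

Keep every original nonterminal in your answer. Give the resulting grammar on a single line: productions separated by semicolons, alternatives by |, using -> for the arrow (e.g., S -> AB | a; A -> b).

S -> c | f | Ac; A -> Y | YY | fc; Y -> c | cA | fc

Nullable set: {A, Y}.
S -> Ac: A nullable, giving Ac | c.
A -> YY: Y, Y nullable, giving Y | YY.
Drop Y -> ε.
Y -> cA: A nullable, giving c | cA.
Unchanged (no nullable symbols): S -> f; A -> fc; Y -> fc.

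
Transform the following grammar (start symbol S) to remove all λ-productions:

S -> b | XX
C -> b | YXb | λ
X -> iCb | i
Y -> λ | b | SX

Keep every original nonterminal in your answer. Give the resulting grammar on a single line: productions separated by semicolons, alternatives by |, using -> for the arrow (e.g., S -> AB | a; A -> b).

Nullable set: {C, Y}.
Drop C -> λ.
C -> YXb: Y nullable, giving Xb | YXb.
X -> iCb: C nullable, giving iCb | ib.
Drop Y -> λ.
Unchanged (no nullable symbols): S -> XX; S -> b; C -> b; X -> i; Y -> SX; Y -> b.

S -> b | XX; C -> b | Xb | YXb; X -> i | ib | iCb; Y -> b | SX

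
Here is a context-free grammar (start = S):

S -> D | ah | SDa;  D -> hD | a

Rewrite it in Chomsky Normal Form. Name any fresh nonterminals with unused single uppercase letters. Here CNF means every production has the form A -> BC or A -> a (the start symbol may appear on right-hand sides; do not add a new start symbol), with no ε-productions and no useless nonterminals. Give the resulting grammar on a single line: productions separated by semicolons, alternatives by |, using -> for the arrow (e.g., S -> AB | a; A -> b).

No ε-productions.
After unit-elimination: S -> a | ah | hD | SDa; D -> a | hD.
TERM: introduce B -> a, A -> h and substitute in every rule of length ≥2.
BIN: S -> SDB becomes S -> SC, C -> DB.

S -> a | AD | BA | SC; A -> h; B -> a; C -> DB; D -> a | AD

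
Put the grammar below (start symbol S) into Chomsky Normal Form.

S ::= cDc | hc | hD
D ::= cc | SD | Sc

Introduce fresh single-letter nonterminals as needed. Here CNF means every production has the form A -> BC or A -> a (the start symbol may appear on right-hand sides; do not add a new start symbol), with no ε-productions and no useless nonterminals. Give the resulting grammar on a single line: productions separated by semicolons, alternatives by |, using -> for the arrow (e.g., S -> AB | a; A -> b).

No ε-productions.
No unit productions to eliminate.
TERM: introduce A -> c, B -> h and substitute in every rule of length ≥2.
BIN: S -> ADA becomes S -> AC, C -> DA.

S -> AC | BA | BD; A -> c; B -> h; C -> DA; D -> AA | SA | SD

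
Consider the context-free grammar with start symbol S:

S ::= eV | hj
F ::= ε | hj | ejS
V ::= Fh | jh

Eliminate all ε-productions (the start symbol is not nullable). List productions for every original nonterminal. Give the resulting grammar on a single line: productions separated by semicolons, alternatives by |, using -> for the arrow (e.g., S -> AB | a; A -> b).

S -> eV | hj; F -> hj | ejS; V -> h | Fh | jh

Nullable set: {F}.
Drop F -> ε.
V -> Fh: F nullable, giving Fh | h.
Unchanged (no nullable symbols): S -> eV; S -> hj; F -> ejS; F -> hj; V -> jh.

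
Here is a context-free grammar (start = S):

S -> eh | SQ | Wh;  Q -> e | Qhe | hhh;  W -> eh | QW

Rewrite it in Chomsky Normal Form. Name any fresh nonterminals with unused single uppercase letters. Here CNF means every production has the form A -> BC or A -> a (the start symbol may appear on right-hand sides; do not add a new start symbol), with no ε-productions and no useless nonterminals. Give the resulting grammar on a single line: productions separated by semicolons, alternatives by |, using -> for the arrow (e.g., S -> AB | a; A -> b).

No ε-productions.
No unit productions to eliminate.
TERM: introduce B -> e, A -> h and substitute in every rule of length ≥2.
BIN: Q -> AAA becomes Q -> AC, C -> AA; Q -> QAB becomes Q -> QD, D -> AB.

S -> BA | SQ | WA; A -> h; B -> e; C -> AA; D -> AB; Q -> e | AC | QD; W -> BA | QW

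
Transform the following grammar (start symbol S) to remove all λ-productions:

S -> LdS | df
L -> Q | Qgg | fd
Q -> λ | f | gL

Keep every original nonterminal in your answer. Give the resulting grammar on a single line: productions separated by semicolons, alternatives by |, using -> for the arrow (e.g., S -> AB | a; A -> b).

Nullable set: {L, Q}.
S -> LdS: L nullable, giving LdS | dS.
L -> Q: Q nullable, giving Q.
L -> Qgg: Q nullable, giving Qgg | gg.
Drop Q -> λ.
Q -> gL: L nullable, giving g | gL.
Unchanged (no nullable symbols): S -> df; L -> fd; Q -> f.

S -> dS | df | LdS; L -> Q | fd | gg | Qgg; Q -> f | g | gL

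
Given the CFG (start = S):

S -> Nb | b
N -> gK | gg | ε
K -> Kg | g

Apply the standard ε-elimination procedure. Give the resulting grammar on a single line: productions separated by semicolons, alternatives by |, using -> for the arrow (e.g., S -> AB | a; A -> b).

S -> b | Nb; K -> g | Kg; N -> gK | gg

Nullable set: {N}.
S -> Nb: N nullable, giving Nb | b.
Drop N -> ε.
Unchanged (no nullable symbols): S -> b; K -> Kg; K -> g; N -> gK; N -> gg.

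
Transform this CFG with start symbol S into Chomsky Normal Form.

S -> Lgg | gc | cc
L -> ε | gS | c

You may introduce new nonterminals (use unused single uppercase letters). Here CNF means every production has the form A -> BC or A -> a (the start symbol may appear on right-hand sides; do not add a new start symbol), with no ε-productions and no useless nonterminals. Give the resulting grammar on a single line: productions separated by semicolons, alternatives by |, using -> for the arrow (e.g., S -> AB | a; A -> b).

S -> AA | AB | BB | LC; A -> g; B -> c; C -> AA; L -> c | AS

Nullable: {L}; after ε-elimination: S -> cc | gc | gg | Lgg; L -> c | gS.
No unit productions to eliminate.
TERM: introduce B -> c, A -> g and substitute in every rule of length ≥2.
BIN: S -> LAA becomes S -> LC, C -> AA.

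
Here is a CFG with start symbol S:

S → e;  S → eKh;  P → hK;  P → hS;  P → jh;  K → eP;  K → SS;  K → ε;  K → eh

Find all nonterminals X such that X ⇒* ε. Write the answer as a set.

{K}

Directly nullable (have an ε-rule): {K}.
Not nullable: P, S — each has a terminal in every rule's right-hand side or depends on a non-nullable symbol.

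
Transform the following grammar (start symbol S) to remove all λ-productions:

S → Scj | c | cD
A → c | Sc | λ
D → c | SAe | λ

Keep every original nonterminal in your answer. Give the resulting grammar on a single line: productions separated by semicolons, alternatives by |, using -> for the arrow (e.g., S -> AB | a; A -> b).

Nullable set: {A, D}.
S -> cD: D nullable, giving c | cD.
Drop A -> λ.
Drop D -> λ.
D -> SAe: A nullable, giving SAe | Se.
Unchanged (no nullable symbols): S -> Scj; S -> c; A -> Sc; A -> c; D -> c.

S -> c | cD | Scj; A -> c | Sc; D -> c | Se | SAe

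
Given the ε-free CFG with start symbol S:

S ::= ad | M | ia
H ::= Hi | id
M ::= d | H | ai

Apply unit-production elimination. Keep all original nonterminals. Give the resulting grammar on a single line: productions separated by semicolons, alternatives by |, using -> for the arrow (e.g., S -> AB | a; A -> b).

S -> d | Hi | ad | ai | ia | id; H -> Hi | id; M -> d | Hi | ai | id

Unit productions: M->H, S->M.
Unit pairs (A ⇒* B via units): (M,H), (S,H), (S,M).
S: inherits non-unit rules of {H, M, S} → Hi | ad | ai | d | ia | id.
H: inherits non-unit rules of {H} → Hi | id.
M: inherits non-unit rules of {H, M} → Hi | ai | d | id.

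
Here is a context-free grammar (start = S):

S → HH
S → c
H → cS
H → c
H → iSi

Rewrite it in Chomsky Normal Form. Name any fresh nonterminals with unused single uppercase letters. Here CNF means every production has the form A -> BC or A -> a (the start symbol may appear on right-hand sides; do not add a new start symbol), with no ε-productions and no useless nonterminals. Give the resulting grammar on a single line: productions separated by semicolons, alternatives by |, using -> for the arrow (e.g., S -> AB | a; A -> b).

S -> c | HH; A -> c; B -> i; C -> SB; H -> c | AS | BC

No ε-productions.
No unit productions to eliminate.
TERM: introduce A -> c, B -> i and substitute in every rule of length ≥2.
BIN: H -> BSB becomes H -> BC, C -> SB.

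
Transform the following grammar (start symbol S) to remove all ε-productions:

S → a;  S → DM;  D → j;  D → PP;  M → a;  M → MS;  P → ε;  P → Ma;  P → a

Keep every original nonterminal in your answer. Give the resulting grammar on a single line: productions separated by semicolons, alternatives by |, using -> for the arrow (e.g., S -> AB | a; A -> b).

Nullable set: {D, P}.
S -> DM: D nullable, giving DM | M.
D -> PP: P, P nullable, giving P | PP.
Drop P -> ε.
Unchanged (no nullable symbols): S -> a; D -> j; M -> MS; M -> a; P -> Ma; P -> a.

S -> M | a | DM; D -> P | j | PP; M -> a | MS; P -> a | Ma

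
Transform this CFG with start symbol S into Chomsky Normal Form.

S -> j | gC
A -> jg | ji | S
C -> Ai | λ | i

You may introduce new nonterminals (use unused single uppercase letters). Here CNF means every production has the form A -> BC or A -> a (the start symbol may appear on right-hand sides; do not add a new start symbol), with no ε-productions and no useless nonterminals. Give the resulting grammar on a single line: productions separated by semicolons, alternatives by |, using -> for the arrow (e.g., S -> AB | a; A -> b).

Nullable: {C}; after ε-elimination: S -> g | j | gC; A -> S | jg | ji; C -> i | Ai.
After unit-elimination: S -> g | j | gC; A -> g | j | gC | jg | ji; C -> i | Ai.
TERM: introduce B -> g, E -> i, D -> j and substitute in every rule of length ≥2.

S -> g | j | BC; A -> g | j | BC | DB | DE; B -> g; C -> i | AE; D -> j; E -> i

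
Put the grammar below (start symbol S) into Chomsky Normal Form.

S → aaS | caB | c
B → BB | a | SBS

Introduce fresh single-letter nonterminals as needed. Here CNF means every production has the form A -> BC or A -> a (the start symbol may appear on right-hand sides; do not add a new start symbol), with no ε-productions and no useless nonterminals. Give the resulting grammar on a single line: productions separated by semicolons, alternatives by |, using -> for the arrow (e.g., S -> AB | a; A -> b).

S -> c | AE | CF; A -> a; B -> a | BB | SD; C -> c; D -> BS; E -> AS; F -> AB

No ε-productions.
No unit productions to eliminate.
TERM: introduce A -> a, C -> c and substitute in every rule of length ≥2.
BIN: B -> SBS becomes B -> SD, D -> BS; S -> AAS becomes S -> AE, E -> AS; S -> CAB becomes S -> CF, F -> AB.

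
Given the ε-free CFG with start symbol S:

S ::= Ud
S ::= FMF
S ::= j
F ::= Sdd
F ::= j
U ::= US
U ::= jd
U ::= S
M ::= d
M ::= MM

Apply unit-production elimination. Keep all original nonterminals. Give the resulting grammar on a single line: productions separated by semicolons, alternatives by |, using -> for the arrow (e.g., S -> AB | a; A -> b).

S -> j | Ud | FMF; F -> j | Sdd; M -> d | MM; U -> j | US | Ud | jd | FMF

Unit productions: U->S.
Unit pairs (A ⇒* B via units): (U,S).
S: inherits non-unit rules of {S} → FMF | Ud | j.
F: inherits non-unit rules of {F} → Sdd | j.
M: inherits non-unit rules of {M} → MM | d.
U: inherits non-unit rules of {S, U} → FMF | US | Ud | j | jd.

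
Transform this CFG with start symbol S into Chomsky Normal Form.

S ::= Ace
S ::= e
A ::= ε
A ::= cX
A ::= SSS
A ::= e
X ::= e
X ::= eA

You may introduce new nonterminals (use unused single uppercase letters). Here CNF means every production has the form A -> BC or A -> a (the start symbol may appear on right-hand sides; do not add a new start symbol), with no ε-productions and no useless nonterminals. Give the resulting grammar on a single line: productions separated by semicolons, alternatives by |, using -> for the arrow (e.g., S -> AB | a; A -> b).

S -> e | AE | BC; A -> e | BX | SD; B -> c; C -> e; D -> SS; E -> BC; X -> e | CA

Nullable: {A}; after ε-elimination: S -> e | ce | Ace; A -> e | cX | SSS; X -> e | eA.
No unit productions to eliminate.
TERM: introduce B -> c, C -> e and substitute in every rule of length ≥2.
BIN: A -> SSS becomes A -> SD, D -> SS; S -> ABC becomes S -> AE, E -> BC.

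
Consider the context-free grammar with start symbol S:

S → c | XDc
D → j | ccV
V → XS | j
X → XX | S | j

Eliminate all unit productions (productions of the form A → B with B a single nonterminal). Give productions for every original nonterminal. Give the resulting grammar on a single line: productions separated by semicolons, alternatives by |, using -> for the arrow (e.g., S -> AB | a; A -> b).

S -> c | XDc; D -> j | ccV; V -> j | XS; X -> c | j | XX | XDc

Unit productions: X->S.
Unit pairs (A ⇒* B via units): (X,S).
S: inherits non-unit rules of {S} → XDc | c.
D: inherits non-unit rules of {D} → ccV | j.
V: inherits non-unit rules of {V} → XS | j.
X: inherits non-unit rules of {S, X} → XDc | XX | c | j.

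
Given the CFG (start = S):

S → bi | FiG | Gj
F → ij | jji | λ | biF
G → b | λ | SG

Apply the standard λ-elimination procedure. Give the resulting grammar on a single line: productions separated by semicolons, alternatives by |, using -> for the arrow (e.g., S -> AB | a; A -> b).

Nullable set: {F, G}.
S -> FiG: F, G nullable, giving Fi | FiG | i | iG.
S -> Gj: G nullable, giving Gj | j.
Drop F -> λ.
F -> biF: F nullable, giving bi | biF.
Drop G -> λ.
G -> SG: G nullable, giving S | SG.
Unchanged (no nullable symbols): S -> bi; F -> ij; F -> jji; G -> b.

S -> i | j | Fi | Gj | bi | iG | FiG; F -> bi | ij | biF | jji; G -> S | b | SG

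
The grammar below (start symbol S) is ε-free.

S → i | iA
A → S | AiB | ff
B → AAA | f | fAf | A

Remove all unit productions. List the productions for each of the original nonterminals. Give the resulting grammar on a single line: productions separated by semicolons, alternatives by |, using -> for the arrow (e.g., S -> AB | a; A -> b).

S -> i | iA; A -> i | ff | iA | AiB; B -> f | i | ff | iA | AAA | AiB | fAf

Unit productions: A->S, B->A.
Unit pairs (A ⇒* B via units): (A,S), (B,A), (B,S).
S: inherits non-unit rules of {S} → i | iA.
A: inherits non-unit rules of {A, S} → AiB | ff | i | iA.
B: inherits non-unit rules of {A, B, S} → AAA | AiB | f | fAf | ff | i | iA.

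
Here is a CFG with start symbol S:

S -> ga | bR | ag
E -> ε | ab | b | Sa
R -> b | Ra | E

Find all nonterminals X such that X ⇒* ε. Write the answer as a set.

{E, R}

Directly nullable (have an ε-rule): {E}.
R is nullable via R -> E (every symbol on the right is already known nullable).
Not nullable: S — each has a terminal in every rule's right-hand side or depends on a non-nullable symbol.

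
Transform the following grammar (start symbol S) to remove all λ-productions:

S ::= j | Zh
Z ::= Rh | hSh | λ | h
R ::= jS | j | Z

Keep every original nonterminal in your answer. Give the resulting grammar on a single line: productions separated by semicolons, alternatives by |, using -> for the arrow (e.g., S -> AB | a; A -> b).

S -> h | j | Zh; R -> Z | j | jS; Z -> h | Rh | hSh

Nullable set: {R, Z}.
S -> Zh: Z nullable, giving Zh | h.
R -> Z: Z nullable, giving Z.
Drop Z -> λ.
Z -> Rh: R nullable, giving Rh | h.
Unchanged (no nullable symbols): S -> j; R -> j; R -> jS; Z -> h; Z -> hSh.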